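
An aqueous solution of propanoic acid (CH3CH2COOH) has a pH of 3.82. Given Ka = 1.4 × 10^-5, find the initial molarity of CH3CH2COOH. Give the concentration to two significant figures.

[H+] = 10^(-3.82) = 1.51 × 10^-4 M = x
Ka = x²/(C₀ − x) ⇒ C₀ = x + x²/Ka
C₀ = 1.51 × 10^-4 + (1.51 × 10^-4)²/(1.4 × 10^-5) = 1.78 × 10^-3 M

C₀ = 1.8 × 10^-3 M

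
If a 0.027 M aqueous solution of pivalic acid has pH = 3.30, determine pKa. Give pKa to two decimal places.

pKa = 5.02

[H+] = 10^(-3.30) = 5.01 × 10^-4 M
At equilibrium [HA] = 0.027 − 5.01 × 10^-4 = 2.65 × 10^-2 M
Ka = [H+][A-]/[HA] = (5.01 × 10^-4)² / 2.65 × 10^-2 = 9.47 × 10^-6
pKa = -log(9.47 × 10^-6) = 5.02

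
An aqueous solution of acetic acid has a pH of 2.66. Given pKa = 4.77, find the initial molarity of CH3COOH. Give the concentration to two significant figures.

[H+] = 10^(-2.66) = 2.19 × 10^-3 M = x
Ka = 10^(−4.77) = 1.70 × 10^-5
Ka = x²/(C₀ − x) ⇒ C₀ = x + x²/Ka
C₀ = 2.19 × 10^-3 + (2.19 × 10^-3)²/(1.70 × 10^-5) = 2.84 × 10^-1 M

C₀ = 2.8 × 10^-1 M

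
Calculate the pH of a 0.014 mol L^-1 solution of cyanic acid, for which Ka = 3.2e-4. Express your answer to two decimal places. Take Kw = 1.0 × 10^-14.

pH = 2.71

HOCN ⇌ OCN- + H+
Ka = [H+]²/(0.014 − [H+]) = 3.2 × 10^-4
[H+] is not negligible relative to C₀; solve [H+]² + 0.00032·[H+] − 4.48e-06 = 0.
[H+] = [−0.00032 + √(0.00032² + 1.79e-05)]/2 = 1.96 × 10^-3 M
pH = −log[H+] = −log(1.96 × 10^-3) = 2.71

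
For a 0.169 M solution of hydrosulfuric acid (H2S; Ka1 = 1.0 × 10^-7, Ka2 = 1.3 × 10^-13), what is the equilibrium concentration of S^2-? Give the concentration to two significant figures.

First ionization gives [H+] ≈ [HS-] = 1.30 × 10^-4 M.
Second step: Ka2 = [H+][S^2-]/[HS-] ≈ [S^2-] (since [H+] ≈ [HS-]).
So [S^2-] ≈ Ka2.

1.3 × 10^-13 M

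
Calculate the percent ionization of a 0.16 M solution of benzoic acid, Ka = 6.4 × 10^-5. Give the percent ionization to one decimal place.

2.0%

C6H5COOH ⇌ C6H5COO- + H+; let x = [H+] at equilibrium.
x ≈ √(Ka·C₀) = √(6.4 × 10^-5 × 0.16) = 3.20 × 10^-3 M
Fraction ionized = 3.20 × 10^-3 / 0.16 = 0.0200 → 2.0%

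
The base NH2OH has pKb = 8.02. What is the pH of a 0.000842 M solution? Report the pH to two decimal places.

pH = 8.45

NH2OH + H2O ⇌ NH3OH+ + OH-
Kb = 10^(−8.02) = 9.55 × 10^-9
From the ICE table, Kb = [OH-]²/(0.000842 − [OH-]) = 9.55 × 10^-9.
Since Kb ≪ C₀, [OH-] ≈ √(Kb·C₀) = 2.84 × 10^-6 M.
pOH = 5.55, so pH = 14.00 − pOH = 8.45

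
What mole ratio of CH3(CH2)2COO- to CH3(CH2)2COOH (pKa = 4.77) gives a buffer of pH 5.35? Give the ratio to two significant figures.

ratio = 3.8

pH = pKa + log(r) ⇒ log(r) = 5.35 − 4.77 = +0.58
r = [CH3(CH2)2COO-]/[CH3(CH2)2COOH] = 10^(+0.58) = 3.8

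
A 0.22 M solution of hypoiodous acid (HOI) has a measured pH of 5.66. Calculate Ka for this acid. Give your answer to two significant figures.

[H+] = 10^(-5.66) = 2.19 × 10^-6 M
At equilibrium [HA] = 0.22 − 2.19 × 10^-6 = 2.20 × 10^-1 M
Ka = [H+][A-]/[HA] = (2.19 × 10^-6)² / 2.20 × 10^-1 = 2.2 × 10^-11

Ka = 2.2 × 10^-11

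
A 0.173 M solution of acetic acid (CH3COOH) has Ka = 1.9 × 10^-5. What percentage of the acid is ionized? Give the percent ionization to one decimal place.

1.0%

CH3COOH ⇌ CH3COO- + H+; let x = [H+] at equilibrium.
x ≈ √(Ka·C₀) = √(1.9 × 10^-5 × 0.173) = 1.81 × 10^-3 M
% ionization = x/C₀ × 100% = 1.81 × 10^-3/0.173 × 100% = 1.0%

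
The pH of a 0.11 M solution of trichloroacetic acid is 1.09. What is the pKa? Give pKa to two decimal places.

pKa = 0.64

[H+] = 10^(-1.09) = 8.13 × 10^-2 M
At equilibrium [HA] = 0.11 − 8.13 × 10^-2 = 2.87 × 10^-2 M
Ka = [H+][A-]/[HA] = (8.13 × 10^-2)² / 2.87 × 10^-2 = 2.30 × 10^-1
pKa = -log(2.30 × 10^-1) = 0.64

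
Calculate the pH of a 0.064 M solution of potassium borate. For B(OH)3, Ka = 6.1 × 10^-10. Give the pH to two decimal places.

pH = 11.01

B(OH)4- is the conjugate base of the weak acid B(OH)3.
Kb = Kw/Ka = 1.0×10^-14 / 6.1 × 10^-10 = 1.64 × 10^-5
Kb = x²/(0.064 − x) = 1.64 × 10^-5
Assume x ≪ 0.064: x ≈ √(1.64 × 10^-5 × 0.064) = 1.02 × 10^-3 M
(x/C₀ = 1.6% < 5%, so the approximation holds.)
pOH = −log(1.02 × 10^-3) = 2.99; pH = 14.00 − 2.99 = 11.01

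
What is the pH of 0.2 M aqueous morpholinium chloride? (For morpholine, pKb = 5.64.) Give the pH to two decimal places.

C4H8ONH2+ is the conjugate acid of the weak base C4H8ONH.
Kb = 10^(−5.64) = 2.29 × 10^-6
Ka = Kw/Kb = 1.0×10^-14 / 2.29 × 10^-6 = 4.37 × 10^-9
Ka = [H+]²/(0.2 − [H+]) = 4.37 × 10^-9
Since Ka ≪ C₀, [H+] ≈ √(Ka·C₀) = 2.96 × 10^-5 M.
([H+]/C₀ = 0.015% < 5%, so the approximation holds.)
pH = −log[H+] = −log(2.96 × 10^-5) = 4.53

pH = 4.53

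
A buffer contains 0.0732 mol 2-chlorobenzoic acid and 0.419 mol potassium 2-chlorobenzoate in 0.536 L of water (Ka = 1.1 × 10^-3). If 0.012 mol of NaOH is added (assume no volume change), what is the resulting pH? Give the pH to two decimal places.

pH = 3.81

OH- converts ClC6H4COOH to ClC6H4COO-: ClC6H4COOH → 0.0612 mol, ClC6H4COO- → 0.431 mol.
pKa = −log(1.1 × 10^-3) = 2.959
Henderson–Hasselbalch with mole ratio 0.431/0.0612: pH = 2.959 + (+0.848)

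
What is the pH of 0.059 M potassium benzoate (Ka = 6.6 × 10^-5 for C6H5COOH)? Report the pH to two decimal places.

pH = 8.48

C6H5COO- is the conjugate base of the weak acid C6H5COOH.
Kb = Kw/Ka = 1.0×10^-14 / 6.6 × 10^-5 = 1.52 × 10^-10
From the ICE table, Kb = [OH-]²/(0.059 − [OH-]) = 1.52 × 10^-10.
Since Kb ≪ C₀, [OH-] ≈ √(Kb·C₀) = 2.99 × 10^-6 M.
Check: 0.0051% ionized — well under 5%, approximation valid.
pOH = −log(2.99 × 10^-6) = 5.52; pH = 14.00 − 5.52 = 8.48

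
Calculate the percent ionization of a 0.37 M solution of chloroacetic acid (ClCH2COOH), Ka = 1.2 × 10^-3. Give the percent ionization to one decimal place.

5.5%

ClCH2COOH ⇌ ClCH2COO- + H+; let x = [H+] at equilibrium.
Ka = x²/(C₀ − x); solving the quadratic gives x = 2.05 × 10^-2 M.
Fraction ionized = 2.05 × 10^-2 / 0.37 = 0.0554 → 5.5%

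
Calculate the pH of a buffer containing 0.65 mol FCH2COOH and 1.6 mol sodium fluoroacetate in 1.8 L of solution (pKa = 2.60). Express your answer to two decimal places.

pH = pKa + log([A⁻]/[HA]) = 2.60 + log(1.6/0.65)
pH = 2.60 + (+0.391) = 2.99

pH = 2.99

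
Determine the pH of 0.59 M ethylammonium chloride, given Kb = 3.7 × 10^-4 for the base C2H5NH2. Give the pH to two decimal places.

C2H5NH3+ is the conjugate acid of the weak base C2H5NH2.
Ka = Kw/Kb = 1.0×10^-14 / 3.7 × 10^-4 = 2.70 × 10^-11
From the ICE table, Ka = [H+]²/(0.59 − [H+]) = 2.70 × 10^-11.
Assume [H+] ≪ 0.59: [H+] ≈ √(2.70 × 10^-11 × 0.59) = 3.99 × 10^-6 M
pH = −log(3.99 × 10^-6) = 5.40

pH = 5.40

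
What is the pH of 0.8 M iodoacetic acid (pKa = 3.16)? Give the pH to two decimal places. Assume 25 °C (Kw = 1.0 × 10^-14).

pH = 1.63

ICH2COOH ⇌ ICH2COO- + H+
Ka = 10^(−3.16) = 6.92 × 10^-4
Ka = x²/(0.8 − x) = 6.92 × 10^-4
Neglecting x in the denominator: x = √(6.92 × 10^-4 × 0.8) = 2.35 × 10^-2 M
Check: 2.9% ionized — well under 5%, approximation valid.
pH = −log[H+] = −log(2.35 × 10^-2) = 1.63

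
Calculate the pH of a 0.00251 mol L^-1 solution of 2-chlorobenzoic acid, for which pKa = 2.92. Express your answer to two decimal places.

ClC6H4COOH ⇌ ClC6H4COO- + H+
Ka = 10^(−2.92) = 1.20 × 10^-3
From the ICE table, Ka = [H+]²/(0.00251 − [H+]) = 1.20 × 10^-3.
Here C₀/Ka ≈ 2.09, so the small-[H+] approximation fails. Use the quadratic:
[H+] = [−0.0012 + √(0.0012² + 1.2e-05)]/2 = 1.24 × 10^-3 M
pH = −log[H+] = −log(1.24 × 10^-3) = 2.91

pH = 2.91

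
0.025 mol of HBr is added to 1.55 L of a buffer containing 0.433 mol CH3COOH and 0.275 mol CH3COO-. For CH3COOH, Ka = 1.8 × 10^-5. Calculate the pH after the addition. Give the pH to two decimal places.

pH = 4.48

After neutralization: n(CH3COOH) = 0.458 mol, n(CH3COO-) = 0.25 mol.
pKa = −log(1.8 × 10^-5) = 4.745
pH = pKa + log([A⁻]/[HA]) = 4.745 + log(0.25/0.458) = 4.745 -0.263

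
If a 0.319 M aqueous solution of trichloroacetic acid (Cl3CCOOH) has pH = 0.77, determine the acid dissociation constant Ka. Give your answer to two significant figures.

[H+] = 10^(-0.77) = 1.70 × 10^-1 M
At equilibrium [HA] = 0.319 − 1.70 × 10^-1 = 1.49 × 10^-1 M
Ka = [H+][A-]/[HA] = (1.70 × 10^-1)² / 1.49 × 10^-1 = 1.9 × 10^-1

Ka = 1.9 × 10^-1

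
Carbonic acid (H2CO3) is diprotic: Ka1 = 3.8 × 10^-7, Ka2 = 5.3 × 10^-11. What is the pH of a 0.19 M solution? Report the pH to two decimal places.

pH = 3.57

Ka1 ≫ Ka2, so treat the first dissociation as the only significant source of H+.
Ka1 = x²/(0.19 − x) = 3.8 × 10^-7
x ≈ √(3.8 × 10^-7 × 0.19) = 2.69 × 10^-4 M
pH = −log(2.69 × 10^-4) = 3.57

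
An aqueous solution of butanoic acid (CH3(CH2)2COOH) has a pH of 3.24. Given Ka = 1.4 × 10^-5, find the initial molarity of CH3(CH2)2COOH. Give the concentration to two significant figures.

[H+] = 10^(-3.24) = 5.75 × 10^-4 M = x
Ka = x²/(C₀ − x) ⇒ C₀ = x + x²/Ka
C₀ = 5.75 × 10^-4 + (5.75 × 10^-4)²/(1.4 × 10^-5) = 2.42 × 10^-2 M

C₀ = 2.4 × 10^-2 M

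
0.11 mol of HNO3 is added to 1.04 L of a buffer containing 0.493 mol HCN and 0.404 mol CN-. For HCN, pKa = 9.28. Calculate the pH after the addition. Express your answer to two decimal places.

After neutralization: n(HCN) = 0.603 mol, n(CN-) = 0.294 mol.
Henderson–Hasselbalch with mole ratio 0.294/0.603: pH = 9.28 + (-0.312)

pH = 8.97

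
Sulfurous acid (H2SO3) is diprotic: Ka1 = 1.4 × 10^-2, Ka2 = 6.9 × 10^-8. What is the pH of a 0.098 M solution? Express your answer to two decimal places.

pH = 1.51

Since Ka1 ≫ Ka2, the first ionization dominates [H+].
Ka1 = x²/(0.098 − x) = 1.4 × 10^-2
Solving the quadratic: x = (−Ka1 + √(Ka1² + 4·Ka1·C₀))/2 = 3.07 × 10^-2 M
pH = −log(3.07 × 10^-2) = 1.51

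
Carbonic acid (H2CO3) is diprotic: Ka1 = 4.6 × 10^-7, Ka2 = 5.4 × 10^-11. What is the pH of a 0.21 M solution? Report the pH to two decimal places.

Since Ka1 ≫ Ka2, the first ionization dominates [H+].
Ka1 = x²/(0.21 − x) = 4.6 × 10^-7
x ≈ √(4.6 × 10^-7 × 0.21) = 3.11 × 10^-4 M
pH = −log(3.11 × 10^-4) = 3.51

pH = 3.51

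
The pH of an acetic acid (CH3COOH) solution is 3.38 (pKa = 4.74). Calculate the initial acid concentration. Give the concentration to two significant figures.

[H+] = 10^(-3.38) = 4.17 × 10^-4 M = x
Ka = 10^(−4.74) = 1.82 × 10^-5
Ka = x²/(C₀ − x) ⇒ C₀ = x + x²/Ka
C₀ = 4.17 × 10^-4 + (4.17 × 10^-4)²/(1.82 × 10^-5) = 9.97 × 10^-3 M

C₀ = 1.0 × 10^-2 M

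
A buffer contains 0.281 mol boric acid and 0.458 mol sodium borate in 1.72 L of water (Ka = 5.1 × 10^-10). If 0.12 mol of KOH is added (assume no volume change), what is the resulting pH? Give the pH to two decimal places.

pH = 9.85

OH- converts B(OH)3 to B(OH)4-: B(OH)3 → 0.161 mol, B(OH)4- → 0.578 mol.
pKa = −log(5.1 × 10^-10) = 9.292
pH = pKa + log(n_B(OH)4-/n_B(OH)3) = 9.292 + log(0.578/0.161) = 9.292 + (+0.555)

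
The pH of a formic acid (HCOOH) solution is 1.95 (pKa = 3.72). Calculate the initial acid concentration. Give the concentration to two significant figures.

[H+] = 10^(-1.95) = 1.12 × 10^-2 M = x
Ka = 10^(−3.72) = 1.91 × 10^-4
Ka = x²/(C₀ − x) ⇒ C₀ = x + x²/Ka
C₀ = 1.12 × 10^-2 + (1.12 × 10^-2)²/(1.91 × 10^-4) = 6.68 × 10^-1 M

C₀ = 6.7 × 10^-1 M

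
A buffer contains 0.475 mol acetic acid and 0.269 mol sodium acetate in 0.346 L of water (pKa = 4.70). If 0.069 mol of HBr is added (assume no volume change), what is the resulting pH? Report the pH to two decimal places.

After neutralization: n(CH3COOH) = 0.544 mol, n(CH3COO-) = 0.2 mol.
pH = pKa + log([A⁻]/[HA]) = 4.70 + log(0.2/0.544) = 4.70 -0.435

pH = 4.27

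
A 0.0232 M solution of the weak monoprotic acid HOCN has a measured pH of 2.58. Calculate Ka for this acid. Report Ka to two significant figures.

Ka = 3.4 × 10^-4

[H+] = 10^(-2.58) = 2.63 × 10^-3 M
At equilibrium [HA] = 0.0232 − 2.63 × 10^-3 = 2.06 × 10^-2 M
Ka = [H+][A-]/[HA] = (2.63 × 10^-3)² / 2.06 × 10^-2 = 3.4 × 10^-4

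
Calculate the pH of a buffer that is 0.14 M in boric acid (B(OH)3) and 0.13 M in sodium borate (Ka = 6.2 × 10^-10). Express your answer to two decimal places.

pKa = −log(6.2 × 10^-10) = 9.208
pH = pKa + log([A⁻]/[HA]) = 9.208 + log(0.13/0.14)
pH = 9.208 + (-0.032) = 9.18

pH = 9.18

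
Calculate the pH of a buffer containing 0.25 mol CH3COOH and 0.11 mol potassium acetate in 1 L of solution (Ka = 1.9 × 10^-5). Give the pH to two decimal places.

pKa = −log(1.9 × 10^-5) = 4.721
pH = pKa + log([A⁻]/[HA]) = 4.721 + log(0.11/0.25)
pH = 4.721 + (-0.357) = 4.36

pH = 4.36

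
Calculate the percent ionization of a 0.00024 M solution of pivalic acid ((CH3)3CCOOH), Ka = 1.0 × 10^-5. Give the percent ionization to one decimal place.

(CH3)3CCOOH ⇌ (CH3)3CCOO- + H+; let x = [H+] at equilibrium.
Ka = x²/(C₀ − x); solving the quadratic gives x = 4.42 × 10^-5 M.
Fraction ionized = 4.42 × 10^-5 / 0.00024 = 0.1842 → 18.4%

18.4%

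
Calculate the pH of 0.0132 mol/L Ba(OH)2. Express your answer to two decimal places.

Ba(OH)2 is a strong base (each formula unit releases 2 OH-); [OH-] = 0.0264 M.
pOH = -log(0.0264) = 1.58
pH = 14.00 - 1.58 = 12.42

pH = 12.42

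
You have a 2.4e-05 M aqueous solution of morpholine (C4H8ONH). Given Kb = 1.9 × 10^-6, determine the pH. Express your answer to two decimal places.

pH = 8.77

C4H8ONH + H2O ⇌ C4H8ONH2+ + OH-
Kb = x²/(2.4e-05 − x) = 1.9 × 10^-6
The 5% rule fails; solving x² + Kb·x − Kb·C₀ = 0 exactly:
x = [−1.9e-06 + √(1.9e-06² + 1.82e-10)]/2 = 5.87 × 10^-6 M
pOH = 5.23, so pH = 14.00 − pOH = 8.77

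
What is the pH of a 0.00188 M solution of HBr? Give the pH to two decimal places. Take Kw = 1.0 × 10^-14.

HBr is a strong acid and dissociates completely, so [H+] = 0.00188 M.
pH = -log(0.00188) = 2.73

pH = 2.73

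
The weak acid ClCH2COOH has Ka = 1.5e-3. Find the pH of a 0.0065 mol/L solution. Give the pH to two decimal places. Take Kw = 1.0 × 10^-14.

ClCH2COOH ⇌ ClCH2COO- + H+
Let x = [H+] at equilibrium. Ka = x²/(0.0065 − x).
x is not negligible relative to C₀; solve x² + 0.0015·x − 9.75e-06 = 0.
x = [−0.0015 + √(0.0015² + 3.9e-05)]/2 = 2.46 × 10^-3 M
pH = −log(2.46 × 10^-3) = 2.61

pH = 2.61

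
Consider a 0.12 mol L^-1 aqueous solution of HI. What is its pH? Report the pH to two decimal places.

pH = 0.92

HI is a strong acid and dissociates completely, so [H+] = 0.12 M.
pH = -log(0.12) = 0.92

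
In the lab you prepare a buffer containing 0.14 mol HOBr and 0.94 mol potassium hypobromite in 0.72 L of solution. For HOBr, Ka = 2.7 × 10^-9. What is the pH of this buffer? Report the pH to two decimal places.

pH = 9.40

pKa = −log(2.7 × 10^-9) = 8.569
Henderson–Hasselbalch: pH = pKa + log([OBr-]/[HOBr]) = 8.569 + log(0.94/0.14)
pH = 8.569 + (+0.827) = 9.40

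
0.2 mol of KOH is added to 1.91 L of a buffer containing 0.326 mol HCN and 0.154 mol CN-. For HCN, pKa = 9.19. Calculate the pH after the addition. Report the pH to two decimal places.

OH- converts HCN to CN-: HCN → 0.126 mol, CN- → 0.354 mol.
pH = pKa + log(n_CN-/n_HCN) = 9.19 + log(0.354/0.126) = 9.19 + (+0.449)

pH = 9.64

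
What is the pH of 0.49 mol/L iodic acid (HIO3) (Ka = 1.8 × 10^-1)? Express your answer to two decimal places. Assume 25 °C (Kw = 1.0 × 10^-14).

pH = 0.66

HIO3 ⇌ IO3- + H+
From the ICE table, Ka = [H+]²/(0.49 − [H+]) = 1.8 × 10^-1.
[H+] is not negligible relative to C₀; solve [H+]² + 0.18·[H+] − 0.0882 = 0.
[H+] = [−0.18 + √(0.18² + 0.353)]/2 = 2.20 × 10^-1 M
pH = −log(2.20 × 10^-1) = 0.66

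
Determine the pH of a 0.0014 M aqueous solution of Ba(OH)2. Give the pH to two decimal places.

Ba(OH)2 is a strong base (each formula unit releases 2 OH-); [OH-] = 0.0028 M.
pOH = -log(0.0028) = 2.55
pH = 14.00 - 2.55 = 11.45

pH = 11.45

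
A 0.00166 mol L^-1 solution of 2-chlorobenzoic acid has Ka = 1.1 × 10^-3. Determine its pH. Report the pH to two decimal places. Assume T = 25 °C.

ClC6H4COOH ⇌ ClC6H4COO- + H+
Ka = x²/(0.00166 − x) = 1.1 × 10^-3
x is not negligible relative to C₀; solve x² + 0.0011·x − 1.83e-06 = 0.
x = (−Ka + √(Ka² + 4·Ka·C₀))/2 = 9.09 × 10^-4 M
pH = −log(9.09 × 10^-4) = 3.04

pH = 3.04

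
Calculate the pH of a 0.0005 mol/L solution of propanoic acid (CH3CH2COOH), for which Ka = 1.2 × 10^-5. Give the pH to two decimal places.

pH = 4.14

CH3CH2COOH ⇌ CH3CH2COO- + H+
Ka = [H+]²/(0.0005 − [H+]) = 1.2 × 10^-5
[H+] is not negligible relative to C₀; solve [H+]² + 1.2e-05·[H+] − 6e-09 = 0.
[H+] = (−Ka + √(Ka² + 4·Ka·C₀))/2 = 7.17 × 10^-5 M
pH = −log[H+] = −log(7.17 × 10^-5) = 4.14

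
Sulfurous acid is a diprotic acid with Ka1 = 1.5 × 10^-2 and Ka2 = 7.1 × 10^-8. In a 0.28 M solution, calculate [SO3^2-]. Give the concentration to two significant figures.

7.1 × 10^-8 M

First ionization gives [H+] ≈ [HSO3-] = 5.77 × 10^-2 M.
Second step: Ka2 = [H+][SO3^2-]/[HSO3-] ≈ [SO3^2-] (since [H+] ≈ [HSO3-]).
So [SO3^2-] ≈ Ka2.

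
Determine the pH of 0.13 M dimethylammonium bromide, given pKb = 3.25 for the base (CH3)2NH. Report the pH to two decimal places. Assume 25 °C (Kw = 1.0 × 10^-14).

pH = 5.82

(CH3)2NH2+ is the conjugate acid of the weak base (CH3)2NH.
Kb = 10^(−3.25) = 5.62 × 10^-4
Ka = Kw/Kb = 1.0×10^-14 / 5.62 × 10^-4 = 1.78 × 10^-11
From the ICE table, Ka = x²/(0.13 − x) = 1.78 × 10^-11.
Assume x ≪ 0.13: x ≈ √(1.78 × 10^-11 × 0.13) = 1.52 × 10^-6 M
Check: 0.0012% ionized — well under 5%, approximation valid.
pH = −log[H+] = −log(1.52 × 10^-6) = 5.82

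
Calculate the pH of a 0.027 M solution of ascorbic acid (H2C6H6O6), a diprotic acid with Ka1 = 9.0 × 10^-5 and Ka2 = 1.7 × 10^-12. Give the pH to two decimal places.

pH = 2.82

Since Ka1 ≫ Ka2, the first ionization dominates [H+].
Ka1 = x²/(0.027 − x) = 9.0 × 10^-5
Solving the quadratic: x = (−Ka1 + √(Ka1² + 4·Ka1·C₀))/2 = 1.51 × 10^-3 M
pH = −log(1.51 × 10^-3) = 2.82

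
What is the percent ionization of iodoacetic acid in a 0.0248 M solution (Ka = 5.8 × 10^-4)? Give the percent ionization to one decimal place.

14.2%

ICH2COOH ⇌ ICH2COO- + H+; let x = [H+] at equilibrium.
Ka = x²/(C₀ − x); solving the quadratic gives x = 3.51 × 10^-3 M.
% ionization = x/C₀ × 100% = 3.51 × 10^-3/0.0248 × 100% = 14.2%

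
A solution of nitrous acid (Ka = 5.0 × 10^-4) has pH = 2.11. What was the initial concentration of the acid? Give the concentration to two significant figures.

[H+] = 10^(-2.11) = 7.76 × 10^-3 M = x
Ka = x²/(C₀ − x) ⇒ C₀ = x + x²/Ka
C₀ = 7.76 × 10^-3 + (7.76 × 10^-3)²/(5.0 × 10^-4) = 1.28 × 10^-1 M

C₀ = 1.3 × 10^-1 M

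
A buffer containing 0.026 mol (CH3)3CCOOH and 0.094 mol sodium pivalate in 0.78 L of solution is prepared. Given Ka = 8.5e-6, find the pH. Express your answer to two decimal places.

pKa = −log(8.5 × 10^-6) = 5.071
Using pH = pKa + log([base]/[acid]) with [base]/[acid] = 0.094/0.026:
pH = 5.071 + (+0.558) = 5.63

pH = 5.63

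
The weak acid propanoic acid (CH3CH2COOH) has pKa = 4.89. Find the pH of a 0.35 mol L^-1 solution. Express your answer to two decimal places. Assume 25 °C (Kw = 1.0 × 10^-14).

CH3CH2COOH ⇌ CH3CH2COO- + H+
Ka = 10^(−4.89) = 1.29 × 10^-5
Ka = x²/(0.35 − x) = 1.29 × 10^-5
Neglecting x in the denominator: x = √(1.29 × 10^-5 × 0.35) = 2.12 × 10^-3 M
pH = −log[H+] = −log(2.12 × 10^-3) = 2.67

pH = 2.67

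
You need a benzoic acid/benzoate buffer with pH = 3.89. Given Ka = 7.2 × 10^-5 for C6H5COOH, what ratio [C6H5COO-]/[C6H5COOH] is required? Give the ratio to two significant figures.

ratio = 0.56

pKa = -log(7.2 × 10^-5) = 4.143
pH = pKa + log(r) ⇒ log(r) = 3.89 − 4.143 = -0.253
r = [C6H5COO-]/[C6H5COOH] = 10^(-0.253) = 0.558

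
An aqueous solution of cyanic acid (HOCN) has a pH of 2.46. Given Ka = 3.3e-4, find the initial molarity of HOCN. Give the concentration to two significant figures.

C₀ = 4.0 × 10^-2 M

[H+] = 10^(-2.46) = 3.47 × 10^-3 M = x
Ka = x²/(C₀ − x) ⇒ C₀ = x + x²/Ka
C₀ = 3.47 × 10^-3 + (3.47 × 10^-3)²/(3.3 × 10^-4) = 4.00 × 10^-2 M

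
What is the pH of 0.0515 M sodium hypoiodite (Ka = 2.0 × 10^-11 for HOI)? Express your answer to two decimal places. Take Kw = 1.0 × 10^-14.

OI- is the conjugate base of the weak acid HOI.
Kb = Kw/Ka = 1.0×10^-14 / 2.0 × 10^-11 = 5.00 × 10^-4
From the ICE table, Kb = [OH-]²/(0.0515 − [OH-]) = 5.00 × 10^-4.
The 5% rule fails; solving [OH-]² + Kb·[OH-] − Kb·C₀ = 0 exactly:
[OH-] = [−0.0005 + √(0.0005² + 0.000103)]/2 = 4.83 × 10^-3 M
pOH = −log(4.83 × 10^-3) = 2.32; pH = 14.00 − 2.32 = 11.68

pH = 11.68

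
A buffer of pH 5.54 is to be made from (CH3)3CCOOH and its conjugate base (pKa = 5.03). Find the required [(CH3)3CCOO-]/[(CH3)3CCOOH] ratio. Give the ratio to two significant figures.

pH = pKa + log(r) ⇒ log(r) = 5.54 − 5.03 = +0.51
r = [(CH3)3CCOO-]/[(CH3)3CCOOH] = 10^(+0.51) = 3.24

ratio = 3.2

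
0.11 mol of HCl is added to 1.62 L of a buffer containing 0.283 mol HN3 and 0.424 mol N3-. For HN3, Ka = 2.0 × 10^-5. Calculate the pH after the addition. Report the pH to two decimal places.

After neutralization: n(HN3) = 0.393 mol, n(N3-) = 0.314 mol.
pKa = −log(2.0 × 10^-5) = 4.699
pH = pKa + log([A⁻]/[HA]) = 4.699 + log(0.314/0.393) = 4.699 -0.097

pH = 4.60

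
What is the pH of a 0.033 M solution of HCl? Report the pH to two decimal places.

HCl is a strong acid and dissociates completely, so [H+] = 0.033 M.
pH = -log(0.033) = 1.48

pH = 1.48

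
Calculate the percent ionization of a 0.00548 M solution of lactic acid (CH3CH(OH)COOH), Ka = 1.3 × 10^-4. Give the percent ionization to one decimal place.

CH3CH(OH)COOH ⇌ CH3CH(OH)COO- + H+; let x = [H+] at equilibrium.
Ka = x²/(C₀ − x); solving the quadratic gives x = 7.82 × 10^-4 M.
Fraction ionized = 7.82 × 10^-4 / 0.00548 = 0.1427 → 14.3%

14.3%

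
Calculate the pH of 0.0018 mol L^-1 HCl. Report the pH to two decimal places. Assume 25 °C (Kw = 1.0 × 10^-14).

HCl is a strong acid and dissociates completely, so [H+] = 0.0018 M.
pH = -log(0.0018) = 2.74

pH = 2.74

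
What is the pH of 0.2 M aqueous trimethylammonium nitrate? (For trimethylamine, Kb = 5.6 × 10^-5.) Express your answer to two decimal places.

(CH3)3NH+ is the conjugate acid of the weak base (CH3)3N.
Ka = Kw/Kb = 1.0×10^-14 / 5.6 × 10^-5 = 1.79 × 10^-10
Ka = x²/(0.2 − x) = 1.79 × 10^-10
Since Ka ≪ C₀, x ≈ √(Ka·C₀) = 5.98 × 10^-6 M.
(x/C₀ = 0.003% < 5%, so the approximation holds.)
pH = −log[H+] = −log(5.98 × 10^-6) = 5.22

pH = 5.22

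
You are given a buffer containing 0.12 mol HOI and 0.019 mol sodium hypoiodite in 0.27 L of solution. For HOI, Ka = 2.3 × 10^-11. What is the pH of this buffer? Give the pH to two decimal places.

pKa = −log(2.3 × 10^-11) = 10.638
Henderson–Hasselbalch: pH = pKa + log([OI-]/[HOI]) = 10.638 + log(0.019/0.12)
pH = 10.638 + (-0.800) = 9.84

pH = 9.84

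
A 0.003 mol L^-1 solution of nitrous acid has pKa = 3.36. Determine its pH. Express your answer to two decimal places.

HNO2 ⇌ NO2- + H+
Ka = 10^(−3.36) = 4.37 × 10^-4
From the ICE table, Ka = x²/(0.003 − x) = 4.37 × 10^-4.
The 5% rule fails; solving x² + Ka·x − Ka·C₀ = 0 exactly:
x = (−Ka + √(Ka² + 4·Ka·C₀))/2 = 9.47 × 10^-4 M
pH = −log(9.47 × 10^-4) = 3.02

pH = 3.02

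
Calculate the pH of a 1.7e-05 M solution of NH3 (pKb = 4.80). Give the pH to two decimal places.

NH3 + H2O ⇌ NH4+ + OH-
Kb = 10^(−4.80) = 1.58 × 10^-5
Kb = x²/(1.7e-05 − x) = 1.58 × 10^-5
Here C₀/Kb ≈ 1.08, so the small-x approximation fails. Use the quadratic:
x = (−Kb + √(Kb² + 4·Kb·C₀))/2 = 1.03 × 10^-5 M
pOH = −log(1.03 × 10^-5) = 4.99; pH = 14.00 − 4.99 = 9.01

pH = 9.01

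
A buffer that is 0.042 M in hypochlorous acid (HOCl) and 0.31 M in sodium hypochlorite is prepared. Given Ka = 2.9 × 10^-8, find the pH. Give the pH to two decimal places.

pKa = −log(2.9 × 10^-8) = 7.538
pH = pKa + log([A⁻]/[HA]) = 7.538 + log(0.31/0.042)
pH = 7.538 + (+0.868) = 8.41

pH = 8.41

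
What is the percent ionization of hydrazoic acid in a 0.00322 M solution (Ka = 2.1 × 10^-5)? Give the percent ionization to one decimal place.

HN3 ⇌ N3- + H+; let x = [H+] at equilibrium.
Solve x² + 2.1e-05x − 6.76e-08 = 0 → x = 2.50 × 10^-4 M
Fraction ionized = 2.50 × 10^-4 / 0.00322 = 0.0776 → 7.8%

7.8%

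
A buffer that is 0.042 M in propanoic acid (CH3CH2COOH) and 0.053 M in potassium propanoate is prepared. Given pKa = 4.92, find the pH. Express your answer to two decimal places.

pH = pKa + log([A⁻]/[HA]) = 4.92 + log(0.053/0.042)
pH = 4.92 + (+0.101) = 5.02

pH = 5.02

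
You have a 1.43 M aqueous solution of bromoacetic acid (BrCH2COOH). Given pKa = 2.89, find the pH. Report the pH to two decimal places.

BrCH2COOH ⇌ BrCH2COO- + H+
Ka = 10^(−2.89) = 1.29 × 10^-3
Ka = x²/(1.43 − x) = 1.29 × 10^-3
Neglecting x in the denominator: x = √(1.29 × 10^-3 × 1.43) = 4.29 × 10^-2 M
pH = −log[H+] = −log(4.29 × 10^-2) = 1.37

pH = 1.37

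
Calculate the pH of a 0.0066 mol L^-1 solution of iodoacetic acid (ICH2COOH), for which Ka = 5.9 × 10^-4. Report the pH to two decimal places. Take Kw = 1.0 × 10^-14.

pH = 2.77

ICH2COOH ⇌ ICH2COO- + H+
Let x = [H+] at equilibrium. Ka = x²/(0.0066 − x).
Here C₀/Ka ≈ 11.2, so the small-x approximation fails. Use the quadratic:
x = (−Ka + √(Ka² + 4·Ka·C₀))/2 = 1.70 × 10^-3 M
pH = −log(1.70 × 10^-3) = 2.77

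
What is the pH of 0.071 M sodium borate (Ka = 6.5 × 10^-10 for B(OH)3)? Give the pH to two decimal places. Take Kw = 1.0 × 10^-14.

B(OH)4- is the conjugate base of the weak acid B(OH)3.
Kb = Kw/Ka = 1.0×10^-14 / 6.5 × 10^-10 = 1.54 × 10^-5
Kb = [OH-]²/(0.071 − [OH-]) = 1.54 × 10^-5
Assume [OH-] ≪ 0.071: [OH-] ≈ √(1.54 × 10^-5 × 0.071) = 1.05 × 10^-3 M
([OH-]/C₀ = 1.5% < 5%, so the approximation holds.)
pOH = −log(1.05 × 10^-3) = 2.98; pH = 14.00 − 2.98 = 11.02

pH = 11.02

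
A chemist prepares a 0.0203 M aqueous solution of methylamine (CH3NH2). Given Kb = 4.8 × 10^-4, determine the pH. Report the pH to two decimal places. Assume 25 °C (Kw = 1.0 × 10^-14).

CH3NH2 + H2O ⇌ CH3NH3+ + OH-
From the ICE table, Kb = [OH-]²/(0.0203 − [OH-]) = 4.8 × 10^-4.
The 5% rule fails; solving [OH-]² + Kb·[OH-] − Kb·C₀ = 0 exactly:
[OH-] = [−0.00048 + √(0.00048² + 3.9e-05)]/2 = 2.89 × 10^-3 M
pOH = 2.54, so pH = 14.00 − pOH = 11.46

pH = 11.46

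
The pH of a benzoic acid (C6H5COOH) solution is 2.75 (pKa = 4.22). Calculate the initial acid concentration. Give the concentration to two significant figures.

C₀ = 5.4 × 10^-2 M

[H+] = 10^(-2.75) = 1.78 × 10^-3 M = x
Ka = 10^(−4.22) = 6.03 × 10^-5
Ka = x²/(C₀ − x) ⇒ C₀ = x + x²/Ka
C₀ = 1.78 × 10^-3 + (1.78 × 10^-3)²/(6.03 × 10^-5) = 5.43 × 10^-2 M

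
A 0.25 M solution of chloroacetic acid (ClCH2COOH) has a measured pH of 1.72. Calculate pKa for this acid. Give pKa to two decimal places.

[H+] = 10^(-1.72) = 1.91 × 10^-2 M
At equilibrium [HA] = 0.25 − 1.91 × 10^-2 = 2.31 × 10^-1 M
Ka = [H+][A-]/[HA] = (1.91 × 10^-2)² / 2.31 × 10^-1 = 1.58 × 10^-3
pKa = -log(1.58 × 10^-3) = 2.80

pKa = 2.80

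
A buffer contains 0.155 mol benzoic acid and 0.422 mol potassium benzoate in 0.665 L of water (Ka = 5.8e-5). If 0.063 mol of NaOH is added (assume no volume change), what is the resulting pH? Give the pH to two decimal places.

pH = 4.96

OH- converts C6H5COOH to C6H5COO-: C6H5COOH → 0.092 mol, C6H5COO- → 0.485 mol.
pKa = −log(5.8 × 10^-5) = 4.237
pH = pKa + log([A⁻]/[HA]) = 4.237 + log(0.485/0.092) = 4.237 +0.722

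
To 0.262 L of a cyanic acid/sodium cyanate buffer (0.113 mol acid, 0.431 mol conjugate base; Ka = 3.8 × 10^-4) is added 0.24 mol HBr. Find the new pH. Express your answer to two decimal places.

Added H+ converts OCN- to HOCN: HOCN → 0.353 mol, OCN- → 0.191 mol.
pKa = −log(3.8 × 10^-4) = 3.420
pH = pKa + log(n_OCN-/n_HOCN) = 3.420 + log(0.191/0.353) = 3.420 + (-0.267)

pH = 3.15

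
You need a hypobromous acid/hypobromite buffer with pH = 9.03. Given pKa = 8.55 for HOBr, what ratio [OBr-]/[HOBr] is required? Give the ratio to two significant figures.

ratio = 3.0

pH = pKa + log(r) ⇒ log(r) = 9.03 − 8.55 = +0.48
r = [OBr-]/[HOBr] = 10^(+0.48) = 3.02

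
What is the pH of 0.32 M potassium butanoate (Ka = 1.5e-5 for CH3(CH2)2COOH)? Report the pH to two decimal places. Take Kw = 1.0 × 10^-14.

pH = 9.16

CH3(CH2)2COO- is the conjugate base of the weak acid CH3(CH2)2COOH.
Kb = Kw/Ka = 1.0×10^-14 / 1.5 × 10^-5 = 6.67 × 10^-10
From the ICE table, Kb = [OH-]²/(0.32 − [OH-]) = 6.67 × 10^-10.
Since Kb ≪ C₀, [OH-] ≈ √(Kb·C₀) = 1.46 × 10^-5 M.
pOH = 4.84, so pH = 14.00 − pOH = 9.16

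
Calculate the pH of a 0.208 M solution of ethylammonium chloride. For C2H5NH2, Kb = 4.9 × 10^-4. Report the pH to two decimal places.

pH = 5.69

C2H5NH3+ is the conjugate acid of the weak base C2H5NH2.
Ka = Kw/Kb = 1.0×10^-14 / 4.9 × 10^-4 = 2.04 × 10^-11
From the ICE table, Ka = x²/(0.208 − x) = 2.04 × 10^-11.
Neglecting x in the denominator: x = √(2.04 × 10^-11 × 0.208) = 2.06 × 10^-6 M
pH = −log[H+] = −log(2.06 × 10^-6) = 5.69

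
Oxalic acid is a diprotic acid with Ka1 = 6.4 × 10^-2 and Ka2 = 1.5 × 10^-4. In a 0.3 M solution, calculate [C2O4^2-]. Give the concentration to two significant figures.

1.5 × 10^-4 M

First ionization gives [H+] ≈ [HC2O4-] = 1.10 × 10^-1 M.
Second step: Ka2 = [H+][C2O4^2-]/[HC2O4-] ≈ [C2O4^2-] (since [H+] ≈ [HC2O4-]).
So [C2O4^2-] ≈ Ka2.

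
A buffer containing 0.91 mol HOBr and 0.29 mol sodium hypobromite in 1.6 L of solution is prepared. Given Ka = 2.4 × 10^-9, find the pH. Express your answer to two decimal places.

pH = 8.12

pKa = −log(2.4 × 10^-9) = 8.620
pH = pKa + log([A⁻]/[HA]) = 8.620 + log(0.29/0.91)
pH = 8.620 + (-0.497) = 8.12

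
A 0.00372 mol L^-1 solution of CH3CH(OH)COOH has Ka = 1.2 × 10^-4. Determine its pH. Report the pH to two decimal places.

CH3CH(OH)COOH ⇌ CH3CH(OH)COO- + H+
Ka = x²/(0.00372 − x) = 1.2 × 10^-4
x is not negligible relative to C₀; solve x² + 0.00012·x − 4.46e-07 = 0.
x = [−0.00012 + √(0.00012² + 1.79e-06)]/2 = 6.11 × 10^-4 M
pH = −log(6.11 × 10^-4) = 3.21

pH = 3.21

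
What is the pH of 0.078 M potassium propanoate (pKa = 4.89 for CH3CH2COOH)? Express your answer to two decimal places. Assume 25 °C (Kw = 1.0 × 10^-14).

CH3CH2COO- is the conjugate base of the weak acid CH3CH2COOH.
Ka = 10^(−4.89) = 1.29 × 10^-5
Kb = Kw/Ka = 1.0×10^-14 / 1.29 × 10^-5 = 7.75 × 10^-10
Kb = [OH-]²/(0.078 − [OH-]) = 7.75 × 10^-10
Neglecting [OH-] in the denominator: [OH-] = √(7.75 × 10^-10 × 0.078) = 7.77 × 10^-6 M
([OH-]/C₀ = 0.01% < 5%, so the approximation holds.)
pOH = −log(7.77 × 10^-6) = 5.11; pH = 14.00 − 5.11 = 8.89

pH = 8.89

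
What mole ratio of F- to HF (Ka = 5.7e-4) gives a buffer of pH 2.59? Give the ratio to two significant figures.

pKa = -log(5.7 × 10^-4) = 3.244
pH = pKa + log(r) ⇒ log(r) = 2.59 − 3.244 = -0.654
r = [F-]/[HF] = 10^(-0.654) = 0.222

ratio = 0.22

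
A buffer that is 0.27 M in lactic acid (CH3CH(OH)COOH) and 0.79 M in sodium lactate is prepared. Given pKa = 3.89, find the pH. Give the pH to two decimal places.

Henderson–Hasselbalch: pH = pKa + log([CH3CH(OH)COO-]/[CH3CH(OH)COOH]) = 3.89 + log(0.79/0.27)
pH = 3.89 + (+0.466) = 4.36

pH = 4.36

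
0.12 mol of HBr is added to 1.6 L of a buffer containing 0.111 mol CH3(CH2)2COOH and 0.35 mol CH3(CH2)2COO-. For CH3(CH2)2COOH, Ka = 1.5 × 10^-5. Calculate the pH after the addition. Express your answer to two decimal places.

After neutralization: n(CH3(CH2)2COOH) = 0.231 mol, n(CH3(CH2)2COO-) = 0.23 mol.
pKa = −log(1.5 × 10^-5) = 4.824
pH = pKa + log([A⁻]/[HA]) = 4.824 + log(0.23/0.231) = 4.824 -0.002

pH = 4.82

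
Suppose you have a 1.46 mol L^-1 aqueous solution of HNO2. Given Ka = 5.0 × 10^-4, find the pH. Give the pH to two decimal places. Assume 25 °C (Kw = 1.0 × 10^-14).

pH = 1.57

HNO2 ⇌ NO2- + H+
From the ICE table, Ka = [H+]²/(1.46 − [H+]) = 5.0 × 10^-4.
Neglecting [H+] in the denominator: [H+] = √(5.0 × 10^-4 × 1.46) = 2.70 × 10^-2 M
([H+]/C₀ = 1.9% < 5%, so the approximation holds.)
pH = −log(2.70 × 10^-2) = 1.57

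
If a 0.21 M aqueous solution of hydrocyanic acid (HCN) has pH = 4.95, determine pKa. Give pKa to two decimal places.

[H+] = 10^(-4.95) = 1.12 × 10^-5 M
At equilibrium [HA] = 0.21 − 1.12 × 10^-5 = 2.10 × 10^-1 M
Ka = [H+][A-]/[HA] = (1.12 × 10^-5)² / 2.10 × 10^-1 = 5.97 × 10^-10
pKa = -log(5.97 × 10^-10) = 9.22

pKa = 9.22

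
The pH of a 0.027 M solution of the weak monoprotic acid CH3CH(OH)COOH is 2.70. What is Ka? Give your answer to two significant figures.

[H+] = 10^(-2.70) = 2.00 × 10^-3 M
At equilibrium [HA] = 0.027 − 2.00 × 10^-3 = 2.50 × 10^-2 M
Ka = [H+][A-]/[HA] = (2.00 × 10^-3)² / 2.50 × 10^-2 = 1.6 × 10^-4

Ka = 1.6 × 10^-4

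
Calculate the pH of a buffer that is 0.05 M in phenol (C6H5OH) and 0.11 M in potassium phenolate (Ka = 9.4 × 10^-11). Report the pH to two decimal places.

pKa = −log(9.4 × 10^-11) = 10.027
pH = pKa + log([A⁻]/[HA]) = 10.027 + log(0.11/0.05)
pH = 10.027 + (+0.342) = 10.37

pH = 10.37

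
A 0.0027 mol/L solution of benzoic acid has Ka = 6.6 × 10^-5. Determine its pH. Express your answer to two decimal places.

C6H5COOH ⇌ C6H5COO- + H+
Ka = [H+]²/(0.0027 − [H+]) = 6.6 × 10^-5
Here C₀/Ka ≈ 40.9, so the small-[H+] approximation fails. Use the quadratic:
[H+] = [−6.6e-05 + √(6.6e-05² + 7.13e-07)]/2 = 3.90 × 10^-4 M
pH = −log(3.90 × 10^-4) = 3.41

pH = 3.41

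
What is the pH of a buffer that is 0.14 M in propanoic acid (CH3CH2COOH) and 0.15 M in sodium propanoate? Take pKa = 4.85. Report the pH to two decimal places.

pH = pKa + log([A⁻]/[HA]) = 4.85 + log(0.15/0.14)
pH = 4.85 + (+0.030) = 4.88

pH = 4.88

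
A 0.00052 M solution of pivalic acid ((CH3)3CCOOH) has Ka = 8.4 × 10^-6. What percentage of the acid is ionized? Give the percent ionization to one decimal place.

11.9%

(CH3)3CCOOH ⇌ (CH3)3CCOO- + H+; let x = [H+] at equilibrium.
Solve x² + 8.4e-06x − 4.37e-09 = 0 → x = 6.20 × 10^-5 M
% ionization = x/C₀ × 100% = 6.20 × 10^-5/0.00052 × 100% = 11.9%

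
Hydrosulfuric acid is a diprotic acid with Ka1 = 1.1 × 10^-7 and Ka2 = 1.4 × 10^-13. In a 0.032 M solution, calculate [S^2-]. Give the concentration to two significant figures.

First ionization gives [H+] ≈ [HS-] = 5.93 × 10^-5 M.
Second step: Ka2 = [H+][S^2-]/[HS-] ≈ [S^2-] (since [H+] ≈ [HS-]).
So [S^2-] ≈ Ka2.

1.4 × 10^-13 M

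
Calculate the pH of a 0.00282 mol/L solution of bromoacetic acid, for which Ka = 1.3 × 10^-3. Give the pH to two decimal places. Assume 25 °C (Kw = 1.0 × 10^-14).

pH = 2.86

BrCH2COOH ⇌ BrCH2COO- + H+
From the ICE table, Ka = x²/(0.00282 − x) = 1.3 × 10^-3.
Here C₀/Ka ≈ 2.17, so the small-x approximation fails. Use the quadratic:
x = [−0.0013 + √(0.0013² + 1.47e-05)]/2 = 1.37 × 10^-3 M
pH = −log(1.37 × 10^-3) = 2.86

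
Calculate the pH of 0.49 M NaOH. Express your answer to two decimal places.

NaOH is a strong base; [OH-] = 0.49 M.
pOH = -log(0.49) = 0.31
pH = 14.00 - 0.31 = 13.69

pH = 13.69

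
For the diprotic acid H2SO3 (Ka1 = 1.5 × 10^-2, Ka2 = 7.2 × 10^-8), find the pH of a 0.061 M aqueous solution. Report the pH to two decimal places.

pH = 1.63

Ka1 ≫ Ka2, so treat the first dissociation as the only significant source of H+.
Ka1 = x²/(0.061 − x) = 1.5 × 10^-2
Solving the quadratic: x = (−Ka1 + √(Ka1² + 4·Ka1·C₀))/2 = 2.37 × 10^-2 M
pH = −log(2.37 × 10^-2) = 1.63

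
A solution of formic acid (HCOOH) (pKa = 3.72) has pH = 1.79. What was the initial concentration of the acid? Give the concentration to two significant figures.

[H+] = 10^(-1.79) = 1.62 × 10^-2 M = x
Ka = 10^(−3.72) = 1.91 × 10^-4
Ka = x²/(C₀ − x) ⇒ C₀ = x + x²/Ka
C₀ = 1.62 × 10^-2 + (1.62 × 10^-2)²/(1.91 × 10^-4) = 1.39 M

C₀ = 1.4 M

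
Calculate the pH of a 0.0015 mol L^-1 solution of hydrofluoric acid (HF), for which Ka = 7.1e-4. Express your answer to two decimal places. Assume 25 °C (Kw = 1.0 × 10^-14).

pH = 3.13

HF ⇌ F- + H+
From the ICE table, Ka = x²/(0.0015 − x) = 7.1 × 10^-4.
The 5% rule fails; solving x² + Ka·x − Ka·C₀ = 0 exactly:
x = [−0.00071 + √(0.00071² + 4.26e-06)]/2 = 7.36 × 10^-4 M
pH = −log[H+] = −log(7.36 × 10^-4) = 3.13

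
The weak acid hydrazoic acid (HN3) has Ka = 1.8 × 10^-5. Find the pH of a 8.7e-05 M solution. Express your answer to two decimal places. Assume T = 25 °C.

HN3 ⇌ N3- + H+
From the ICE table, Ka = x²/(8.7e-05 − x) = 1.8 × 10^-5.
Here C₀/Ka ≈ 4.83, so the small-x approximation fails. Use the quadratic:
x = (−Ka + √(Ka² + 4·Ka·C₀))/2 = 3.16 × 10^-5 M
pH = −log(3.16 × 10^-5) = 4.50

pH = 4.50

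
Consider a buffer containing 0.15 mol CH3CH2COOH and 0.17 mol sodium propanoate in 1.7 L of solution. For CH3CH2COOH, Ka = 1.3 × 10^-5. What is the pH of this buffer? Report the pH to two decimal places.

pKa = −log(1.3 × 10^-5) = 4.886
pH = pKa + log([A⁻]/[HA]) = 4.886 + log(0.17/0.15)
pH = 4.886 + (+0.054) = 4.94

pH = 4.94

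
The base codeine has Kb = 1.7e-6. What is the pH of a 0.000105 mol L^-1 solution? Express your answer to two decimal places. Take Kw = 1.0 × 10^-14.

C18H21NO3 + H2O ⇌ C18H22NO3+ + OH-
From the ICE table, Kb = [OH-]²/(0.000105 − [OH-]) = 1.7 × 10^-6.
Here C₀/Kb ≈ 61.8, so the small-[OH-] approximation fails. Use the quadratic:
[OH-] = [−1.7e-06 + √(1.7e-06² + 7.14e-10)]/2 = 1.25 × 10^-5 M
pOH = −log(1.25 × 10^-5) = 4.90; pH = 14.00 − 4.90 = 9.10

pH = 9.10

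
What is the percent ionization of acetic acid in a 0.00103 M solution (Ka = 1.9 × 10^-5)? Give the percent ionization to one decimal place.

12.7%

CH3COOH ⇌ CH3COO- + H+; let x = [H+] at equilibrium.
Solve x² + 1.9e-05x − 1.96e-08 = 0 → x = 1.31 × 10^-4 M
Fraction ionized = 1.31 × 10^-4 / 0.00103 = 0.1272 → 12.7%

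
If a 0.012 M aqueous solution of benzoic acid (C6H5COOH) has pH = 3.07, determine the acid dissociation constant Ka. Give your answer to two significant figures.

Ka = 6.5 × 10^-5

[H+] = 10^(-3.07) = 8.51 × 10^-4 M
At equilibrium [HA] = 0.012 − 8.51 × 10^-4 = 1.11 × 10^-2 M
Ka = [H+][A-]/[HA] = (8.51 × 10^-4)² / 1.11 × 10^-2 = 6.5 × 10^-5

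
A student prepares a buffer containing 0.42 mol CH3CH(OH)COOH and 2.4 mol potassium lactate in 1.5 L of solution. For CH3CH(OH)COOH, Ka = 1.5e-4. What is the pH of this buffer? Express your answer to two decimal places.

pKa = −log(1.5 × 10^-4) = 3.824
Henderson–Hasselbalch: pH = pKa + log([CH3CH(OH)COO-]/[CH3CH(OH)COOH]) = 3.824 + log(2.4/0.42)
pH = 3.824 + (+0.757) = 4.58

pH = 4.58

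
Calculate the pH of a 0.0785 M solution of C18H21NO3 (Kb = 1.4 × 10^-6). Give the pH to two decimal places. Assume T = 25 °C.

pH = 10.52

C18H21NO3 + H2O ⇌ C18H22NO3+ + OH-
Kb = [OH-]²/(0.0785 − [OH-]) = 1.4 × 10^-6
Neglecting [OH-] in the denominator: [OH-] = √(1.4 × 10^-6 × 0.0785) = 3.32 × 10^-4 M
pOH = −log(3.32 × 10^-4) = 3.48; pH = 14.00 − 3.48 = 10.52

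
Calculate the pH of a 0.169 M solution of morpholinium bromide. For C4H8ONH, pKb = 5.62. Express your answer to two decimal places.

C4H8ONH2+ is the conjugate acid of the weak base C4H8ONH.
Kb = 10^(−5.62) = 2.40 × 10^-6
Ka = Kw/Kb = 1.0×10^-14 / 2.40 × 10^-6 = 4.17 × 10^-9
From the ICE table, Ka = [H+]²/(0.169 − [H+]) = 4.17 × 10^-9.
Assume [H+] ≪ 0.169: [H+] ≈ √(4.17 × 10^-9 × 0.169) = 2.65 × 10^-5 M
pH = −log[H+] = −log(2.65 × 10^-5) = 4.58

pH = 4.58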